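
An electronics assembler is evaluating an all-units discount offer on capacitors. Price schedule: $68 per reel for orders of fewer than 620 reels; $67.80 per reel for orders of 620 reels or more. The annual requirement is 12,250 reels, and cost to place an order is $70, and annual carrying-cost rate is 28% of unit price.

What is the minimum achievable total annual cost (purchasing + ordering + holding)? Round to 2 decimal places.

H₁ = 28%×$68 = $19.0400;  H₂ = 28%×$67.80 = $18.9840
EOQ₁ = √(2×12,250×70/19.0400) = 300.12  (< 620, feasible at tier 1)
EOQ₂ = √(2×12,250×70/18.9840) = 300.56  (< 620 → use Q = 620 at tier-2 price)
TC(tier 1 (EOQ₁), Q≈300.1) = $838,714.33
TC(tier 2, Q≈620.0) = $837,818.10
Minimum at tier 2: $837,818.10

$837,818.10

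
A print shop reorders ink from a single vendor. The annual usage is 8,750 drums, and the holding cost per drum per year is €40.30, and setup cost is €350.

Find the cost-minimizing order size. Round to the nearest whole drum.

390 drums

EOQ = √(2DS/H) = √(2 × 8,750 × 350 / 40.3)
    = √(151,985.11) ≈ 389.85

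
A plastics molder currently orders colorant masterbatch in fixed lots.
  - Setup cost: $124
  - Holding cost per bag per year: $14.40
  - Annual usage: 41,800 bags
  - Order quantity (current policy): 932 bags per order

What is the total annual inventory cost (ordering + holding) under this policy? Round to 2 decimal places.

Ordering: D/Q × S = 41,800/932 × $124 = $5,561.37
Holding:  Q/2 × H = 932/2 × $14.4 = $6,710.40
Total = $5,561.37 + $6,710.40 = $12,271.77

$12,271.77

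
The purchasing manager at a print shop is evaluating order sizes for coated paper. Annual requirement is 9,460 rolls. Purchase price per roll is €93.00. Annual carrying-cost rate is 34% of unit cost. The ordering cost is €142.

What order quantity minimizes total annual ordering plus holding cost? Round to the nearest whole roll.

Holding cost per roll per year: H = 34% × €93 = €31.6200
2DS/H = 2·9,460·142/31.62 = 84,966.48
EOQ = √84,966.48 ≈ 291.49

291 rolls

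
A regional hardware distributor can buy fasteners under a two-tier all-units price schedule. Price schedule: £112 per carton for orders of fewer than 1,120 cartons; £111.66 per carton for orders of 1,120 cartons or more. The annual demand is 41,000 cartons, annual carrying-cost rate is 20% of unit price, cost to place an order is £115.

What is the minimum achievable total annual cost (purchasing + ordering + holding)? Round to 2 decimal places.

H₁ = 20%×£112 = £22.4000;  H₂ = 20%×£111.66 = £22.3320
EOQ₁ = √(2×41,000×115/22.4000) = 648.83  (< 1,120, feasible at tier 1)
EOQ₂ = √(2×41,000×115/22.3320) = 649.82  (< 1,120 → use Q = 1,120 at tier-2 price)
TC(tier 1 (EOQ₁), Q≈648.8) = £4,606,533.82
TC(tier 2, Q≈1,120.0) = £4,594,775.74
Minimum at tier 2: £4,594,775.74

£4,594,775.74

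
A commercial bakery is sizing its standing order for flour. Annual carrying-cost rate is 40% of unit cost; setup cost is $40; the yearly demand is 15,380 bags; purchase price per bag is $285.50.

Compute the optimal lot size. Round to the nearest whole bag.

104 bags

H = i·C = 0.4 × $285.5 = $114.2000 per bag-year
Q* = √(2·D·S / H) = √(2·15,380·40 / 114.2) = √10,774.1 ≈ 103.80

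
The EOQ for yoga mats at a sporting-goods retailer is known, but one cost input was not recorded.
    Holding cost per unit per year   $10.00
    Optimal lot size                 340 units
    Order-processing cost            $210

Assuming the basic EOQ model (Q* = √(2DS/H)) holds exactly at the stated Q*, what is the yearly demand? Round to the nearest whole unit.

From Q* = √(2DS/H) ⇒ Q*² = 2DS/H.
D = Q²H / (2S) = 340² × 10 / (2 × 210) = 2,752.38

2,752 units per year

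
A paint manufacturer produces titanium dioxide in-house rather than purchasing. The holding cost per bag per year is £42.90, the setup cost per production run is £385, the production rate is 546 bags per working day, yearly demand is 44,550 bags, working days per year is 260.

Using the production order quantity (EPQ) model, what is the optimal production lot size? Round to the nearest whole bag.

d = 44,550/260 = 171.3462 bags/day;  effective holding cost H(1 − d/p) = 42.9·(1 − 171.3462/546) = 29.43709
Q* = √(2DS / H_eff) = √(2·44,550·385 / 29.43709) ≈ 1,079.50

1,079 bags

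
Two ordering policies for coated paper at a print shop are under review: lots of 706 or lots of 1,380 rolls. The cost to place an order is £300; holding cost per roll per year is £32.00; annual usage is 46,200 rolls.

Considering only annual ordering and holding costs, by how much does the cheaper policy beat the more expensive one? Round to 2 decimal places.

£1,195.75

TC(Q) = (D/Q)S + (Q/2)H
TC(706) = (46,200/706)×300 + (706/2)×32 = £30,927.73
TC(1,380) = (46,200/1,380)×300 + (1,380/2)×32 = £32,123.48
Cheaper: Q = 706.  Difference = £1,195.75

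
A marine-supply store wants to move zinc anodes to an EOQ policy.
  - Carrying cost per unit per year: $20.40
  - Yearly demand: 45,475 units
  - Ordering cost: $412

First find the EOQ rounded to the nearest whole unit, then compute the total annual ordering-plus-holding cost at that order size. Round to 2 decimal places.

$27,648.08

Optimal lot size Q* = (2 × 45,475 × $412 / $20.4)^½ ≈ 1,355.30 → Q = 1,355 units
Orders/yr = 45,475/1,355 = 33.561; ordering cost = 33.561 × $412 = $13,827.08
Average inventory = 1,355/2 = 677.5; holding cost = 677.5 × $20.4 = $13,821.00
Total = $13,827.08 + $13,821.00 = $27,648.08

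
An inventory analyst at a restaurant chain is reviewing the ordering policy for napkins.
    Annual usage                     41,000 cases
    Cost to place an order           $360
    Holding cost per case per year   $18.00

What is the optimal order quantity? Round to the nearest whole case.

1,281 cases

2DS/H = 2·41,000·360/18 = 1,640,000.00
EOQ = √1,640,000.00 ≈ 1,280.62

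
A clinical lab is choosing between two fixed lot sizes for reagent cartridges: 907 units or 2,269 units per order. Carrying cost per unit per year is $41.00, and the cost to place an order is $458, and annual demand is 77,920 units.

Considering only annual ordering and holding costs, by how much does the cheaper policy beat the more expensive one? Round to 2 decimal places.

Annual cost at Q: ordering D·S/Q plus holding Q·H/2.
TC(907) = (77,920/907)×458 + (907/2)×41 = $57,940.09
TC(2,269) = (77,920/2,269)×458 + (2,269/2)×41 = $62,242.73
|ΔTC| = |$57,940.09 − $62,242.73| = $4,302.64

$4,302.64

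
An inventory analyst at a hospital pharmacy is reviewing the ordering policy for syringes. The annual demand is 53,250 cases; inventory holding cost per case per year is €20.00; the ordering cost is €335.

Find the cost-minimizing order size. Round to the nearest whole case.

1,336 cases

2DS/H = 2·53,250·335/20 = 1,783,875.00
EOQ = √1,783,875.00 ≈ 1,335.62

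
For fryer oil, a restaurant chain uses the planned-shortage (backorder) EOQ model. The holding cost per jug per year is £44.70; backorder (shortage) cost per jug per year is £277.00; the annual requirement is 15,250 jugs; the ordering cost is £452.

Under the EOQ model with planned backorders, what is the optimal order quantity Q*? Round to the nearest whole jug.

Q* = √(2DS/H) · √((H + b)/b)
   = √(2 × 15,250 × 452 / 44.7) · √((44.7 + 277) / 277)
   = 555.348 × 1.0777 ≈ 598.48

598 jugs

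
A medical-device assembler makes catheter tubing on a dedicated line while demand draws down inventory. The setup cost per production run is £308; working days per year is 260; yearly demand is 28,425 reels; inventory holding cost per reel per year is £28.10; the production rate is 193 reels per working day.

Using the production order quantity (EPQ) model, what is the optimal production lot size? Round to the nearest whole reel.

1,199 reels

Daily demand d = 28,425/260 = 109.327; p = 193; 1 − d/p = 0.43354
EPQ = √(2DS / (H(1 − d/p)))
    = √(2 × 28,425 × 308 / (28.1 × 0.43354)) ≈ 1,198.87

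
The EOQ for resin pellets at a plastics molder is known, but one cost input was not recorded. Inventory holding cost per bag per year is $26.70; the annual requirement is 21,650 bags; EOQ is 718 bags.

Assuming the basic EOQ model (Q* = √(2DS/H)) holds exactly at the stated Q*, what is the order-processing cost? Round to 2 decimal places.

$317.89

Since Q* = (2DS/H)^½, squaring gives Q*²·H = 2DS.
S = Q²H / (2D) = 718² × 26.7 / (2 × 21,650) = 317.8866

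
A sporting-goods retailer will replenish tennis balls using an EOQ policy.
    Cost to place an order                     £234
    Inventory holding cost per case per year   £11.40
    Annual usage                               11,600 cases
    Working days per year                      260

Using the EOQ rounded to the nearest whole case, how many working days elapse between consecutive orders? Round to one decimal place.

15.5 days

Optimal lot size Q* = (2 × 11,600 × £234 / £11.4)^½ ≈ 690.08 → Q = 690 cases
Days between orders = 260 / (D/Q) = 260 / 16.812 ≈ 15.466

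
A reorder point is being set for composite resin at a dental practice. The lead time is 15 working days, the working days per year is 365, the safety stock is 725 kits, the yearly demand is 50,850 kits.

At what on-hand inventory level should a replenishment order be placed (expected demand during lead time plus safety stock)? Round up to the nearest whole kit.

Daily demand d = 50,850 / 365 = 139.315 kits/day
Demand during lead time = 139.315 × 15 = 2,089.73
Reorder point = 2,089.73 + 725 = 2,814.73 → round up

2,815 kits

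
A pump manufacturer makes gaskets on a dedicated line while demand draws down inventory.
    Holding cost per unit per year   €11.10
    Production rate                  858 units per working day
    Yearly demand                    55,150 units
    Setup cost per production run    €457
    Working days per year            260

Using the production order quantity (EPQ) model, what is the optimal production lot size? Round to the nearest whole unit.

d = 55,150/260 = 212.1154 units/day;  effective holding cost H(1 − d/p) = 11.1·(1 − 212.1154/858) = 8.35585
Q* = √(2DS / H_eff) = √(2·55,150·457 / 8.35585) ≈ 2,456.13

2,456 units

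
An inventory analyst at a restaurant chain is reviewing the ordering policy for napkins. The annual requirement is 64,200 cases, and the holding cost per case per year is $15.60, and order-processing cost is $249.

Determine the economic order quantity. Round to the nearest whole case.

Q* = √(2·D·S / H) = √(2·64,200·249 / 15.6) = √2,049,461.5 ≈ 1,431.59

1,432 cases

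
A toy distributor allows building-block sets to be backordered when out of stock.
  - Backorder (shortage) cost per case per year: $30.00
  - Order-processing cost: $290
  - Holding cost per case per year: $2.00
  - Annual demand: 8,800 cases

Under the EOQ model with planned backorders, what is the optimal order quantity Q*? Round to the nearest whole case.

Q* = √(2DS/H) · √((H + b)/b)
   = √(2 × 8,800 × 290 / 2) · √((2 + 30) / 30)
   = 1,597.498 × 1.0328 ≈ 1,649.89

1,650 cases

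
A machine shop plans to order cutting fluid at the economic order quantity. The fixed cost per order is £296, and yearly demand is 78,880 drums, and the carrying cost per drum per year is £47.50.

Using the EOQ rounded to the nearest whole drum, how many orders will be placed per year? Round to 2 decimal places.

2DS/H = 2·78,880·296/47.5 = 983,093.89
EOQ = √983,093.89 ≈ 991.51 → Q = 992
N = D/Q = 78,880/992 ≈ 79.516 orders/yr

79.52 orders per year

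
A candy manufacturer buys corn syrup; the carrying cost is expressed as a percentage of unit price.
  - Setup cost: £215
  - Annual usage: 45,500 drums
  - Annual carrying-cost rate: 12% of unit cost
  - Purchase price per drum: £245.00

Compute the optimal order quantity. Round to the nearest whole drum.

Holding cost per drum per year: H = 12% × £245 = £29.4000
Q* = √(2·D·S / H) = √(2·45,500·215 / 29.4) = √665,476.2 ≈ 815.77

816 drums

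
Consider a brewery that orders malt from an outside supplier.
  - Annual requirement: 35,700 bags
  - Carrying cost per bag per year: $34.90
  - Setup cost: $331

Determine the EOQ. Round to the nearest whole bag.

EOQ = √(2DS/H) = √(2 × 35,700 × 331 / 34.9)
    = √(677,174.79) ≈ 822.91

823 bags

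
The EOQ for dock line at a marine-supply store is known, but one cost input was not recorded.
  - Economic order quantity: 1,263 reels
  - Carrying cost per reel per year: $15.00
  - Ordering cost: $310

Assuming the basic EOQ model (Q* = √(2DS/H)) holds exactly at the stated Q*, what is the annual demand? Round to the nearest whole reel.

Since Q* = (2DS/H)^½, squaring gives Q*²·H = 2DS.
D = Q²H / (2S) = 1,263² × 15 / (2 × 310) = 38,592.80

38,593 reels per year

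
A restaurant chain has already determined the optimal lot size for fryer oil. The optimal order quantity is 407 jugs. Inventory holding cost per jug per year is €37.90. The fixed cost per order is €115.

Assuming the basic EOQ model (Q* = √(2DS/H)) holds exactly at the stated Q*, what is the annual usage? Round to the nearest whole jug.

27,296 jugs per year

Since Q* = (2DS/H)^½, squaring gives Q*²·H = 2DS.
D = Q²H / (2S) = 407² × 37.9 / (2 × 115) = 27,296.07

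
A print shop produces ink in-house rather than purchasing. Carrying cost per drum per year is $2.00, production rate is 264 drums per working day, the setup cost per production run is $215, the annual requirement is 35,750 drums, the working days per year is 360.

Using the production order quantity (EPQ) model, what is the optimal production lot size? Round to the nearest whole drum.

3,510 drums

Daily demand d = 35,750/360 = 99.306; p = 264; 1 − d/p = 0.62384
EPQ = √(2DS / (H(1 − d/p)))
    = √(2 × 35,750 × 215 / (2 × 0.62384)) ≈ 3,510.10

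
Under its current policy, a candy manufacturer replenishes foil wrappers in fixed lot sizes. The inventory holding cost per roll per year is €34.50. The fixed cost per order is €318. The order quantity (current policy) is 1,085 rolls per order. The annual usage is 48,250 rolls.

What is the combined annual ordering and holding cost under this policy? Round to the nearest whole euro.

Ordering: D/Q × S = 48,250/1,085 × €318 = €14,141.47
Holding:  Q/2 × H = 1,085/2 × €34.5 = €18,716.25
Total = €14,141.47 + €18,716.25 = €32,857.72

€32,858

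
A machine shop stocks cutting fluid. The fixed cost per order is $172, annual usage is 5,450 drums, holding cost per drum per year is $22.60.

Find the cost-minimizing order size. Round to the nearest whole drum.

288 drums

Optimal lot size Q* = (2 × 5,450 × $172 / $22.6)^½ ≈ 288.02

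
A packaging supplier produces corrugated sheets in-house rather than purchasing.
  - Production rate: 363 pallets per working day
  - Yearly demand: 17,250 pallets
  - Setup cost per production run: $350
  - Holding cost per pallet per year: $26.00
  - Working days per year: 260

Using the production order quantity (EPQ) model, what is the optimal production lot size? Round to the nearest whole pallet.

754 pallets

d = 17,250/260 = 66.3462 pallets/day;  effective holding cost H(1 − d/p) = 26·(1 − 66.3462/363) = 21.24793
Q* = √(2DS / H_eff) = √(2·17,250·350 / 21.24793) ≈ 753.85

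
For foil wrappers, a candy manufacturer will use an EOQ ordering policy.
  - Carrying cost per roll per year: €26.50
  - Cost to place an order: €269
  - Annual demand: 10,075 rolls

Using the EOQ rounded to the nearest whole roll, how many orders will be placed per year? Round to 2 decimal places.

Q* = √(2·D·S / H) = √(2·10,075·269 / 26.5) = √204,541.5 ≈ 452.26 → Q = 452
N = D/Q = 10,075/452 ≈ 22.290 orders/yr

22.29 orders per year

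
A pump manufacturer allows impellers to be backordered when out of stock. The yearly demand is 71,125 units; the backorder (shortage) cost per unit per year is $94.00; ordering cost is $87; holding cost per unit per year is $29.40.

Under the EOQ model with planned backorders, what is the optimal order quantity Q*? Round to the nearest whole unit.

743 units

Basic EOQ = √(2·71,125·87/29.4) = 648.802
Backorder adjustment √((H+b)/b) = √((29.4+94)/94) = 1.1458
Q* = 648.802 × 1.1458 ≈ 743.37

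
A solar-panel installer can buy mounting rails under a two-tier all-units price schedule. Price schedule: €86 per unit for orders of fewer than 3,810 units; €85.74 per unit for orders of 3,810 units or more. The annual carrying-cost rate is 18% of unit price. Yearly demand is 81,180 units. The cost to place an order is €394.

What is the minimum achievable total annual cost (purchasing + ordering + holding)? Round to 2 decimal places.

€6,998,168.44

H₁ = 18%×€86 = €15.4800;  H₂ = 18%×€85.74 = €15.4332
EOQ₁ = √(2×81,180×394/15.4800) = 2,032.84  (< 3,810, feasible at tier 1)
EOQ₂ = √(2×81,180×394/15.4332) = 2,035.91  (< 3,810 → use Q = 3,810 at tier-2 price)
TC(tier 1 (EOQ₁), Q≈2,032.8) = €7,012,948.29
TC(tier 2, Q≈3,810.0) = €6,998,168.44
Minimum at tier 2: €6,998,168.44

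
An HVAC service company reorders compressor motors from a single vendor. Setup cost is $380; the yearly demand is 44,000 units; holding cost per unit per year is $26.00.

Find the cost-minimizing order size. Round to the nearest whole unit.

Q* = √(2·D·S / H) = √(2·44,000·380 / 26) = √1,286,153.8 ≈ 1,134.09

1,134 units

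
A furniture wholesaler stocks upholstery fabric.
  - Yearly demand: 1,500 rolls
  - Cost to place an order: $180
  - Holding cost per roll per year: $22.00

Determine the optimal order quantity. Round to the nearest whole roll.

EOQ = √(2DS/H) = √(2 × 1,500 × 180 / 22)
    = √(24,545.45) ≈ 156.67

157 rolls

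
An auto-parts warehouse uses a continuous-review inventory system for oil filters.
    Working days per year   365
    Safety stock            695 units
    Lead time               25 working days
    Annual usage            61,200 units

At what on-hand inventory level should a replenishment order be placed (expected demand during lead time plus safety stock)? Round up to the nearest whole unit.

4,887 units

Daily demand d = 61,200 / 365 = 167.671 units/day
Demand during lead time = 167.671 × 25 = 4,191.78
Reorder point = 4,191.78 + 695 = 4,886.78 → round up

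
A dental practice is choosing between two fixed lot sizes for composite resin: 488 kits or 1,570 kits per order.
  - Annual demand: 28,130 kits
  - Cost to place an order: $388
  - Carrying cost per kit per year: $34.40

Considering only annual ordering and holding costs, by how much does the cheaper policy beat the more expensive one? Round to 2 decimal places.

$3,196.62

For each Q, cost = (D/Q)·S + (Q/2)·H.
TC(488) = (28,130/488)×388 + (488/2)×34.4 = $30,759.26
TC(1,570) = (28,130/1,570)×388 + (1,570/2)×34.4 = $33,955.87
Lots of 488 are cheaper by $3,196.62.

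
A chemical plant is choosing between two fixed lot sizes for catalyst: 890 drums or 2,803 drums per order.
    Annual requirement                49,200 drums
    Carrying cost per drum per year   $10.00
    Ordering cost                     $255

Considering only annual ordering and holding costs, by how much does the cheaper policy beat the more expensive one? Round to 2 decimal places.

Annual cost at Q: ordering D·S/Q plus holding Q·H/2.
TC(890) = (49,200/890)×255 + (890/2)×10 = $18,546.63
TC(2,803) = (49,200/2,803)×255 + (2,803/2)×10 = $18,490.92
|ΔTC| = |$18,546.63 − $18,490.92| = $55.71

$55.71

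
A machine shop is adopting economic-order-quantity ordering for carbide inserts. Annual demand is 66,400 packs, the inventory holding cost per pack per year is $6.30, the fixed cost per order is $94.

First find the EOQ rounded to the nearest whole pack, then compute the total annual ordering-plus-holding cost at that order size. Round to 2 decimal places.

Optimal lot size Q* = (2 × 66,400 × $94 / $6.3)^½ ≈ 1,407.64 → Q = 1,408 packs
Annual ordering cost = (D/Q)·S = (66,400/1,408) × 94 = $4,432.95
Annual holding cost  = (Q/2)·H = (1,408/2) × 6.3 = $4,435.20
Total = $4,432.95 + $4,435.20 = $8,868.15

$8,868.15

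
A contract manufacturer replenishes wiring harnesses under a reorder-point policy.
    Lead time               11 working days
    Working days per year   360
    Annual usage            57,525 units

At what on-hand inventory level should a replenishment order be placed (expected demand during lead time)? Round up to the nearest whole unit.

1,758 units

Daily demand d = 57,525 / 360 = 159.792 units/day
Demand during lead time = 159.792 × 11 = 1,757.71
Reorder point = 1,757.71 → round up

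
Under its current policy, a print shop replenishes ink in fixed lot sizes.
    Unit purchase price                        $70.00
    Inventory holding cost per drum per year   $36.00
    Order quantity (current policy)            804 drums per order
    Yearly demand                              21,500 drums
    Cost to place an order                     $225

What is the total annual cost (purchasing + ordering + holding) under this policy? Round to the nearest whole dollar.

Annual ordering cost = (D/Q)·S = (21,500/804) × 225 = $6,016.79
Annual holding cost  = (Q/2)·H = (804/2) × 36 = $14,472.00
Purchase cost = D·C = 21,500 × 70 = $1,505,000.00
Total = $6,016.79 + $14,472.00 + $1,505,000.00 = $1,525,488.79

$1,525,489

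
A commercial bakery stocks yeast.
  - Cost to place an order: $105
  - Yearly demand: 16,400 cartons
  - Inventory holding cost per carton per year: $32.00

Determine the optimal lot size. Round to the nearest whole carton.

2DS/H = 2·16,400·105/32 = 107,625.00
EOQ = √107,625.00 ≈ 328.06

328 cartons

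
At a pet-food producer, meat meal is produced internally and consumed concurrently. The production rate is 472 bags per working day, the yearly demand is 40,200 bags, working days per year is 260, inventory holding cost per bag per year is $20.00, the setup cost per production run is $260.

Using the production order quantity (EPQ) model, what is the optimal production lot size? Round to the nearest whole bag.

d = 40,200/260 = 154.6154 bags/day;  effective holding cost H(1 − d/p) = 20·(1 − 154.6154/472) = 13.44850
Q* = √(2DS / H_eff) = √(2·40,200·260 / 13.44850) ≈ 1,246.75

1,247 bags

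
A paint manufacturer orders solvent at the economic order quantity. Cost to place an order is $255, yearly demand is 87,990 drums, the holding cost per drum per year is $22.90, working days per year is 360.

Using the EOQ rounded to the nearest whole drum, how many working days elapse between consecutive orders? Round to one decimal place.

EOQ = √(2DS/H) = √(2 × 87,990 × 255 / 22.9)
    = √(1,959,602.62) ≈ 1,399.86 → Q = 1,400 drums
T = Q/D × 360 days = 1,400/87,990 × 360 = 5.728 days

5.7 days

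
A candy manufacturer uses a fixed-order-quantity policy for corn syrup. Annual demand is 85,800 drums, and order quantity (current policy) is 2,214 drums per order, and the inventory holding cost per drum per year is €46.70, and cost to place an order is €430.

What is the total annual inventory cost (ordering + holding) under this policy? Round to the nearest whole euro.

€68,361

Orders/yr = 85,800/2,214 = 38.753; ordering cost = 38.753 × €430 = €16,663.96
Average inventory = 2,214/2 = 1107; holding cost = 1107 × €46.7 = €51,696.90
Total = €16,663.96 + €51,696.90 = €68,360.86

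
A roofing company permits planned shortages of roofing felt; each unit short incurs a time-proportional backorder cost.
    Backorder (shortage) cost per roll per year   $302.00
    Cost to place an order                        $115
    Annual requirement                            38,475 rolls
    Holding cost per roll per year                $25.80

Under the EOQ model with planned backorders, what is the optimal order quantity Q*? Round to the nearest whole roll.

610 rolls

Q* = √(2DS/H) · √((H + b)/b)
   = √(2 × 38,475 × 115 / 25.8) · √((25.8 + 302) / 302)
   = 585.657 × 1.0418 ≈ 610.16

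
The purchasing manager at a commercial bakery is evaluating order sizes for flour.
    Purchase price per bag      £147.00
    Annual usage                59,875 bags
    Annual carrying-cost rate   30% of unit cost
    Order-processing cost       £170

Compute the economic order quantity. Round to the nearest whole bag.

Carrying cost H = £147 × 30% = £44.1000/bag/yr
Optimal lot size Q* = (2 × 59,875 × £170 / £44.1)^½ ≈ 679.43

679 bags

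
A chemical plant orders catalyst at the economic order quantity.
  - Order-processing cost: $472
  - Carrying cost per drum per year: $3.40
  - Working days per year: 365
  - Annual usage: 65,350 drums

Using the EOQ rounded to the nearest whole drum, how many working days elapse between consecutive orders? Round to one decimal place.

Optimal lot size Q* = (2 × 65,350 × $472 / $3.4)^½ ≈ 4,259.61 → Q = 4,260 drums
Cycle time = (working days × Q)/D = (365 × 4,260) / 65,350 = 23.793 days

23.8 days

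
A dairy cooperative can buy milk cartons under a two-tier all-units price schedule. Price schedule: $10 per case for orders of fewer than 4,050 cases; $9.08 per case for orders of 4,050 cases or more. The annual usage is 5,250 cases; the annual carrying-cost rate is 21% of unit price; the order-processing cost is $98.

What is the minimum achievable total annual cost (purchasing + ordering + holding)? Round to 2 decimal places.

$51,658.31

H₁ = 21%×$10 = $2.1000;  H₂ = 21%×$9.08 = $1.9068
EOQ₁ = √(2×5,250×98/2.1000) = 700.00  (< 4,050, feasible at tier 1)
EOQ₂ = √(2×5,250×98/1.9068) = 734.61  (< 4,050 → use Q = 4,050 at tier-2 price)
TC(tier 1 (EOQ₁), Q≈700.0) = $53,970.00
TC(tier 2, Q≈4,050.0) = $51,658.31
Minimum at tier 2: $51,658.31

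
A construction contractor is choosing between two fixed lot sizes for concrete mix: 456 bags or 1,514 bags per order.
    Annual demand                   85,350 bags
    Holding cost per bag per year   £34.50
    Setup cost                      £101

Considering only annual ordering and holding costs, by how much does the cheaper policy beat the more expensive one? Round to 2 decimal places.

Annual cost at Q: ordering D·S/Q plus holding Q·H/2.
TC(456) = (85,350/456)×101 + (456/2)×34.5 = £26,770.28
TC(1,514) = (85,350/1,514)×101 + (1,514/2)×34.5 = £31,810.26
|ΔTC| = |£26,770.28 − £31,810.26| = £5,039.98

£5,039.98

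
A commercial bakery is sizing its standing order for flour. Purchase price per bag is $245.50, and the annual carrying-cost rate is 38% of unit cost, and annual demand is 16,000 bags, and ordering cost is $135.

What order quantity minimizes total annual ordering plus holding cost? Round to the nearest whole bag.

Carrying cost H = $245.5 × 38% = $93.2900/bag/yr
Q* = √(2·D·S / H) = √(2·16,000·135 / 93.29) = √46,307.2 ≈ 215.19

215 bags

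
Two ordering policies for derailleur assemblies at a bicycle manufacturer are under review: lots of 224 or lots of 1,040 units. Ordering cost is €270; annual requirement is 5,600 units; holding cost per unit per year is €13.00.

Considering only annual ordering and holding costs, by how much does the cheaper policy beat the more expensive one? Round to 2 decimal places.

€7.85

For each Q, cost = (D/Q)·S + (Q/2)·H.
TC(224) = (5,600/224)×270 + (224/2)×13 = €8,206.00
TC(1,040) = (5,600/1,040)×270 + (1,040/2)×13 = €8,213.85
|ΔTC| = |€8,206.00 − €8,213.85| = €7.85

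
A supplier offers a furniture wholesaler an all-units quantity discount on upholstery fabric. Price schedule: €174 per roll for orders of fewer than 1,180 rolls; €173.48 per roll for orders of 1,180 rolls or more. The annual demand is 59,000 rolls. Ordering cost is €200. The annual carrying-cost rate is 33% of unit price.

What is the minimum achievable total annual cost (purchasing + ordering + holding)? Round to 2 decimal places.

€10,279,096.56

H₁ = 33%×€174 = €57.4200;  H₂ = 33%×€173.48 = €57.2484
EOQ₁ = √(2×59,000×200/57.4200) = 641.10  (< 1,180, feasible at tier 1)
EOQ₂ = √(2×59,000×200/57.2484) = 642.06  (< 1,180 → use Q = 1,180 at tier-2 price)
TC(tier 1 (EOQ₁), Q≈641.1) = €10,302,811.85
TC(tier 2, Q≈1,180.0) = €10,279,096.56
Minimum at tier 2: €10,279,096.56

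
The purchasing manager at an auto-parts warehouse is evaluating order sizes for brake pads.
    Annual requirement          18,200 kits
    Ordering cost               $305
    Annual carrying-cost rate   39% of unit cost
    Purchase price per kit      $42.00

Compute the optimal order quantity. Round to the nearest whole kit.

Holding cost per kit per year: H = 39% × $42 = $16.3800
Optimal lot size Q* = (2 × 18,200 × $305 / $16.38)^½ ≈ 823.27

823 kits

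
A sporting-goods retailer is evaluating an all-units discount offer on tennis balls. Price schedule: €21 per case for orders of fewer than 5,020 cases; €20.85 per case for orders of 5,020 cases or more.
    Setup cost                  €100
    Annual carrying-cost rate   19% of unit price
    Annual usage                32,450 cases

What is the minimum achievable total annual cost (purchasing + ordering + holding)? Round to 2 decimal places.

€686,538.72

H₁ = 19%×€21 = €3.9900;  H₂ = 19%×€20.85 = €3.9615
EOQ₁ = √(2×32,450×100/3.9900) = 1,275.37  (< 5,020, feasible at tier 1)
EOQ₂ = √(2×32,450×100/3.9615) = 1,279.95  (< 5,020 → use Q = 5,020 at tier-2 price)
TC(tier 1 (EOQ₁), Q≈1,275.4) = €686,538.72
TC(tier 2, Q≈5,020.0) = €687,172.28
Minimum at tier 1 (EOQ₁): €686,538.72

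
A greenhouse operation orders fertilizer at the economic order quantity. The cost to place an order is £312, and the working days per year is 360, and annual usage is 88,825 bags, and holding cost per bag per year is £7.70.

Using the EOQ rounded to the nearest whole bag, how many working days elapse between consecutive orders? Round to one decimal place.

10.9 days

EOQ = √(2DS/H) = √(2 × 88,825 × 312 / 7.7)
    = √(7,198,285.71) ≈ 2,682.96 → Q = 2,683 bags
Days between orders = 360 / (D/Q) = 360 / 33.107 ≈ 10.874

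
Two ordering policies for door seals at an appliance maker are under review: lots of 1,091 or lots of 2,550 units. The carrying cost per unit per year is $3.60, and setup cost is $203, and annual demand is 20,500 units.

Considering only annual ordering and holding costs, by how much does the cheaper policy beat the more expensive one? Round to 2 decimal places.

Annual cost at Q: ordering D·S/Q plus holding Q·H/2.
TC(1,091) = (20,500/1,091)×203 + (1,091/2)×3.6 = $5,778.19
TC(2,550) = (20,500/2,550)×203 + (2,550/2)×3.6 = $6,221.96
|ΔTC| = |$5,778.19 − $6,221.96| = $443.77

$443.77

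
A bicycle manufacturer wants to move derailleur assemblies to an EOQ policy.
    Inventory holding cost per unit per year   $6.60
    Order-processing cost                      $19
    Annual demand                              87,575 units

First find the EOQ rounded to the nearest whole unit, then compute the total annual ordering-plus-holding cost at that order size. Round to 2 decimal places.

2DS/H = 2·87,575·19/6.6 = 504,219.70
EOQ = √504,219.70 ≈ 710.08 → Q = 710 units
Ordering: D/Q × S = 87,575/710 × $19 = $2,343.56
Holding:  Q/2 × H = 710/2 × $6.6 = $2,343.00
Total = $2,343.56 + $2,343.00 = $4,686.56

$4,686.56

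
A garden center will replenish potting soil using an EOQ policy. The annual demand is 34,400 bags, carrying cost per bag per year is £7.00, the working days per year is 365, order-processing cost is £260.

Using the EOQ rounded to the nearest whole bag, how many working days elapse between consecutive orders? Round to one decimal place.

17.0 days

2DS/H = 2·34,400·260/7 = 2,555,428.57
EOQ = √2,555,428.57 ≈ 1,598.57 → Q = 1,599 bags
T = Q/D × 365 days = 1,599/34,400 × 365 = 16.966 days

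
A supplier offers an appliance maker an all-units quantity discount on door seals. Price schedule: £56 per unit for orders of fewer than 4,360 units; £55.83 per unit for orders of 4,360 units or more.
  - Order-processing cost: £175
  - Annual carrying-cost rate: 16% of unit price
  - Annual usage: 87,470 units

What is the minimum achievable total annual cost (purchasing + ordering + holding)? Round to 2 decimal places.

H₁ = 16%×£56 = £8.9600;  H₂ = 16%×£55.83 = £8.9328
EOQ₁ = √(2×87,470×175/8.9600) = 1,848.46  (< 4,360, feasible at tier 1)
EOQ₂ = √(2×87,470×175/8.9328) = 1,851.27  (< 4,360 → use Q = 4,360 at tier-2 price)
TC(tier 1 (EOQ₁), Q≈1,848.5) = £4,914,882.18
TC(tier 2, Q≈4,360.0) = £4,906,434.44
Minimum at tier 2: £4,906,434.44

£4,906,434.44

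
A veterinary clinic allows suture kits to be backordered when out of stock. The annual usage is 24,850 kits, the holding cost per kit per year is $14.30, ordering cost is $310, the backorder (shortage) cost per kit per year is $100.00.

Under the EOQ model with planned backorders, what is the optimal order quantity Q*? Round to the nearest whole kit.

1,110 kits

Basic EOQ = √(2·24,850·310/14.3) = 1,037.985
Backorder adjustment √((H+b)/b) = √((14.3+100)/100) = 1.0691
Q* = 1,037.985 × 1.0691 ≈ 1,109.72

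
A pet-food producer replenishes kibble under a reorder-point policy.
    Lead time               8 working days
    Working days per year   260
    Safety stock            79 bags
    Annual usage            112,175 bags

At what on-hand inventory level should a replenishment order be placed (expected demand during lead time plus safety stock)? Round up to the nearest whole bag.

Daily demand d = 112,175 / 260 = 431.442 bags/day
Demand during lead time = 431.442 × 8 = 3,451.54
Reorder point = 3,451.54 + 79 = 3,530.54 → round up

3,531 bags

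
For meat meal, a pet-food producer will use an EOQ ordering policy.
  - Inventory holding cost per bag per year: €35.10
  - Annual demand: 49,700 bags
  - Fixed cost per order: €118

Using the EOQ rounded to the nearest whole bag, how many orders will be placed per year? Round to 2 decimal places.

EOQ = √(2DS/H) = √(2 × 49,700 × 118 / 35.1)
    = √(334,165.24) ≈ 578.07 → Q = 578
Orders per year = D/Q = 49,700 / 578 = 85.986

85.99 orders per year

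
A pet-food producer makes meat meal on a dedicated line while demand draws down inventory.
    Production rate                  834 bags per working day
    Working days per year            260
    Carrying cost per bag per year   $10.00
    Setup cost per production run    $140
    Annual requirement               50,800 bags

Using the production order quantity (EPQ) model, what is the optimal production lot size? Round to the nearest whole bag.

1,363 bags

Daily demand d = 50,800/260 = 195.385; p = 834; 1 − d/p = 0.76573
EPQ = √(2DS / (H(1 − d/p)))
    = √(2 × 50,800 × 140 / (10 × 0.76573)) ≈ 1,362.93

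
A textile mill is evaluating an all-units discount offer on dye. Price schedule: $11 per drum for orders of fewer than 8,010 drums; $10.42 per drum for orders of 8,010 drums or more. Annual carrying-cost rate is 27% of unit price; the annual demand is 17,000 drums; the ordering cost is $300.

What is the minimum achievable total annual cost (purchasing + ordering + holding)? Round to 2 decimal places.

$189,044.37

H₁ = 27%×$11 = $2.9700;  H₂ = 27%×$10.42 = $2.8134
EOQ₁ = √(2×17,000×300/2.9700) = 1,853.20  (< 8,010, feasible at tier 1)
EOQ₂ = √(2×17,000×300/2.8134) = 1,904.08  (< 8,010 → use Q = 8,010 at tier-2 price)
TC(tier 1 (EOQ₁), Q≈1,853.2) = $192,504.00
TC(tier 2, Q≈8,010.0) = $189,044.37
Minimum at tier 2: $189,044.37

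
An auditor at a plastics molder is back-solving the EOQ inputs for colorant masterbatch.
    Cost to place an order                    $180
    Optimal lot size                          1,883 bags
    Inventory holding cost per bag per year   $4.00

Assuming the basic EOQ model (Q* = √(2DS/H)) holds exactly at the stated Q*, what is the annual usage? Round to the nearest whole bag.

EOQ relation: Q² = 2DS/H, so rearrange for the unknown.
D = Q²H / (2S) = 1,883² × 4 / (2 × 180) = 39,396.54

39,397 bags per year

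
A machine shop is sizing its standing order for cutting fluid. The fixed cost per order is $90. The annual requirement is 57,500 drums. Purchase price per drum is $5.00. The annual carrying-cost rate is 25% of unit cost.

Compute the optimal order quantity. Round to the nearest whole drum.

2,877 drums

Holding cost per drum per year: H = 25% × $5 = $1.2500
Optimal lot size Q* = (2 × 57,500 × $90 / $1.25)^½ ≈ 2,877.50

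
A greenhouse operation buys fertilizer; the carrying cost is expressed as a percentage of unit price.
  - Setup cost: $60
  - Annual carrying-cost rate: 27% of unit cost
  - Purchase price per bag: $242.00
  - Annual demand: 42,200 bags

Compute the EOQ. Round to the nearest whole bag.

Carrying cost H = $242 × 27% = $65.3400/bag/yr
EOQ = √(2DS/H) = √(2 × 42,200 × 60 / 65.34)
    = √(77,502.30) ≈ 278.39

278 bags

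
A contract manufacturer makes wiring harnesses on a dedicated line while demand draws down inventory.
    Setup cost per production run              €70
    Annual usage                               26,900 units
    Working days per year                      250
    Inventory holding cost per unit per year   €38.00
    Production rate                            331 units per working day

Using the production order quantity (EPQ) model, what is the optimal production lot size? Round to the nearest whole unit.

383 units

Daily demand d = 26,900/250 = 107.600; p = 331; 1 − d/p = 0.67492
EPQ = √(2DS / (H(1 − d/p)))
    = √(2 × 26,900 × 70 / (38 × 0.67492)) ≈ 383.20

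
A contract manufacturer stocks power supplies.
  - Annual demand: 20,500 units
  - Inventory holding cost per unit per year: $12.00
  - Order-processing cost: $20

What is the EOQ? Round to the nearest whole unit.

2DS/H = 2·20,500·20/12 = 68,333.33
EOQ = √68,333.33 ≈ 261.41

261 units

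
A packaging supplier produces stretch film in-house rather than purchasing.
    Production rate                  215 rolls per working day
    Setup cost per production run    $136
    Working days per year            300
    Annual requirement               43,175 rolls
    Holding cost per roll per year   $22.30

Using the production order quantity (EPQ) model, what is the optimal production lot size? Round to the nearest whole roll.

d = 43,175/300 = 143.9167 rolls/day;  effective holding cost H(1 − d/p) = 22.3·(1 − 143.9167/215) = 7.37283
Q* = √(2DS / H_eff) = √(2·43,175·136 / 7.37283) ≈ 1,262.07

1,262 rolls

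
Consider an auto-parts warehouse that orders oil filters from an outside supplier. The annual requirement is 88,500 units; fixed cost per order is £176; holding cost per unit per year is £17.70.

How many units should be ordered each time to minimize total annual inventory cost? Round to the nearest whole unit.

Q* = √(2·D·S / H) = √(2·88,500·176 / 17.7) = √1,760,000.0 ≈ 1,326.65

1,327 units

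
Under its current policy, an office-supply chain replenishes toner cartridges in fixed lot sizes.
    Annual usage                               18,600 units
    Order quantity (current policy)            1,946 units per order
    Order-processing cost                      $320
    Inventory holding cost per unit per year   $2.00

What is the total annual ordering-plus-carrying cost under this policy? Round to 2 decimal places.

Ordering: D/Q × S = 18,600/1,946 × $320 = $3,058.58
Holding:  Q/2 × H = 1,946/2 × $2 = $1,946.00
Total = $3,058.58 + $1,946.00 = $5,004.58

$5,004.58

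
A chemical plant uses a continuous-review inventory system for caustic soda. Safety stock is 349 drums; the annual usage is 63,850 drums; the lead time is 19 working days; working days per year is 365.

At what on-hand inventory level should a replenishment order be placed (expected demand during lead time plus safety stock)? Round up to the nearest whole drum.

3,673 drums

Daily demand d = 63,850 / 365 = 174.932 drums/day
Demand during lead time = 174.932 × 19 = 3,323.70
Reorder point = 3,323.70 + 349 = 3,672.70 → round up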